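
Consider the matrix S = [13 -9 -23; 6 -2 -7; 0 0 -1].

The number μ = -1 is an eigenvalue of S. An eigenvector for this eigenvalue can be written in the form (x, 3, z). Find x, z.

We need (S + 1I)v = 0.
S + 1I = [[14, -9, -23], [6, -1, -7], [0, 0, 0]].
Row 1: (14)·x + (-9)·3 + (-23)·z = 0
Row 2: (6)·x + (-1)·3 + (-7)·z = 0
Row 3: (0)·x + (0)·3 + (0)·z = 0
Solving gives x = -3, z = -3.
Check: S·(-3, 3, -3) = (3, -3, 3) = -1·(-3, 3, -3).

-3, -3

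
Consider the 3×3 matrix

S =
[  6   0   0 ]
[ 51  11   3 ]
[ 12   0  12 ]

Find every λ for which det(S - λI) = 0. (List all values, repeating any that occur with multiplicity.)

Set up det(μI - S) = 0.
Expanding along the first row, p(μ) = μ^3 - 29μ^2 + 270μ - 792.
Since p(6) = 0, μ = 6 is a root.
Dividing by (μ - 6) leaves μ^2 - 23μ + 132.
The quadratic factors as (μ - 11)·(μ - 12).
Eigenvalues: 6, 11, 12.

6, 11, 12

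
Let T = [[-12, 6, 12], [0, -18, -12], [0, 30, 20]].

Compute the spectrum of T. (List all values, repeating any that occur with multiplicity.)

Compute the characteristic polynomial p(λ) = det(λI - T).
Expanding the 3×3 determinant: p(λ) = λ^3 + 10λ^2 - 24λ.
Since p(0) = 0, λ = 0 is a root.
Factor out λ: p(λ) = λ·(λ^2 + 10λ - 24).
The quadratic factors as (λ + 12)·(λ - 2).
Eigenvalues: -12, 0, 2.

-12, 0, 2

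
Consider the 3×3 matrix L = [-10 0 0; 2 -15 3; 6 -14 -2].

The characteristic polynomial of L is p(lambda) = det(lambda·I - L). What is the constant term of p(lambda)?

720

p(lambda) = lambda^3 + 27·lambda^2 + 242·lambda + 720.
The constant term is 720.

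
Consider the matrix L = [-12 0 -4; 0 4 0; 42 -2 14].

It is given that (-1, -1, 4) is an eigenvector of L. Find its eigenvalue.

Compute Lv: L·(-1, -1, 4) = (-4, -4, 16).
Since Lv = λv, compare component 1: -4 = λ·-1, so λ = 4.

4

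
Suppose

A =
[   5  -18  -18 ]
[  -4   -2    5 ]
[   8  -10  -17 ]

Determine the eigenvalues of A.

-7, -4, -3

Compute the characteristic polynomial p(s) = det(sI - A).
Cofactor expansion gives p(s) = s^3 + 14s^2 + 61s + 84.
Try s = -3: p(-3) = 0, so -3 is a root.
Dividing by (s + 3) leaves s^2 + 11s + 28.
The quadratic factors as (s + 7)·(s + 4).
Eigenvalues: -7, -4, -3.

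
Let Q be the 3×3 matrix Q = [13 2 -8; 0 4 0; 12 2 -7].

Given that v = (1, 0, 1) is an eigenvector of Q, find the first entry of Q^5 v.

3125

First find the eigenvalue: Qv = (5, 0, 5) = 5·(1, 0, 1), so λ = 5.
Then Q^5 v = λ^5·v = 5^5·(1, 0, 1) = 3125·(1, 0, 1) = (3125, 0, 3125).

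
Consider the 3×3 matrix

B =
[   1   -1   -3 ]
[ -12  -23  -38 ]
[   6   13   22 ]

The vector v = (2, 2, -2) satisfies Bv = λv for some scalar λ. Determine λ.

3

Compute Bv: B·(2, 2, -2) = (6, 6, -6).
Since Bv = λv, compare component 1: 6 = λ·2, so λ = 3.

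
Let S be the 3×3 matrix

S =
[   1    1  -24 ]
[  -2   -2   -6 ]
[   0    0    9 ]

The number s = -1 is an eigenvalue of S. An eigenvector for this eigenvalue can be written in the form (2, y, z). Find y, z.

We need (S + 1I)v = 0.
S + 1I = [[2, 1, -24], [-2, -1, -6], [0, 0, 10]].
Row 1: (2)·2 + (1)·y + (-24)·z = 0
Row 2: (-2)·2 + (-1)·y + (-6)·z = 0
Row 3: (0)·2 + (0)·y + (10)·z = 0
Solving gives y = -4, z = 0.
Check: S·(2, -4, 0) = (-2, 4, 0) = -1·(2, -4, 0).

-4, 0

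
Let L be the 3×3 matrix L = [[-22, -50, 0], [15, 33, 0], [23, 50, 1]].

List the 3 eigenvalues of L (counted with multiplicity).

The characteristic polynomial is p(s) = det(sI - L).
Expanding the 3×3 determinant: p(s) = s^3 - 12s^2 + 35s - 24.
Since p(1) = 0, s = 1 is a root.
Dividing by (s - 1) leaves s^2 - 11s + 24.
The quadratic factors as (s - 3)·(s - 8).
Eigenvalues: 1, 3, 8.

1, 3, 8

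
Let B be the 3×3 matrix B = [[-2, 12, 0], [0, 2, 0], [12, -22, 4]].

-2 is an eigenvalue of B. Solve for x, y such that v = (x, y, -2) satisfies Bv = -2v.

1, 0

We need (B + 2I)v = 0.
B + 2I = [[0, 12, 0], [0, 4, 0], [12, -22, 6]].
Row 1: (0)·x + (12)·y + (0)·-2 = 0
Row 2: (0)·x + (4)·y + (0)·-2 = 0
Row 3: (12)·x + (-22)·y + (6)·-2 = 0
Solving gives x = 1, y = 0.
Check: B·(1, 0, -2) = (-2, 0, 4) = -2·(1, 0, -2).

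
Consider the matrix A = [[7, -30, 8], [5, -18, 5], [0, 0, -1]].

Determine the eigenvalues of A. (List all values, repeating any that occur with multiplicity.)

Set up det(λI - A) = 0.
Expanding along the first row, p(λ) = λ^3 + 12λ^2 + 35λ + 24.
Try λ = -8: p(-8) = 0, so -8 is a root.
Dividing by (λ + 8) leaves λ^2 + 4λ + 3.
The quadratic factors as (λ + 3)·(λ + 1).
Eigenvalues: -8, -3, -1.

-8, -3, -1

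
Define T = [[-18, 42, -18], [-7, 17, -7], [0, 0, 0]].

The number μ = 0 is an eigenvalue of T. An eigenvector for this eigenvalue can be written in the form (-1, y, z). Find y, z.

We need (T)v = 0.
T = [[-18, 42, -18], [-7, 17, -7], [0, 0, 0]].
Row 1: (-18)·-1 + (42)·y + (-18)·z = 0
Row 2: (-7)·-1 + (17)·y + (-7)·z = 0
Row 3: (0)·-1 + (0)·y + (0)·z = 0
Solving gives y = 0, z = 1.
Check: T·(-1, 0, 1) = (0, 0, 0) = 0·(-1, 0, 1).

0, 1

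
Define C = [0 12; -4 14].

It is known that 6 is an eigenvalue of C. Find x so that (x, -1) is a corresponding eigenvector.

-2

We need (C - 6I)v = 0.
C - 6I = [[-6, 12], [-4, 8]].
Row 1: (-6)·x + (12)·-1 = 0
Row 2: (-4)·x + (8)·-1 = 0
Solving gives x = -2.
Check: C·(-2, -1) = (-12, -6) = 6·(-2, -1).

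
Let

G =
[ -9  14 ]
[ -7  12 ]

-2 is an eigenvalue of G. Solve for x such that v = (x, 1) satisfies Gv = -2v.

We need (G + 2I)v = 0.
G + 2I = [[-7, 14], [-7, 14]].
Row 1: (-7)·x + (14)·1 = 0
Row 2: (-7)·x + (14)·1 = 0
Solving gives x = 2.
Check: G·(2, 1) = (-4, -2) = -2·(2, 1).

2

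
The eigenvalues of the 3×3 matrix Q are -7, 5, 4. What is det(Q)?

det(Q) is the product of the eigenvalues: (-7) · (5) · (4) = -140.

-140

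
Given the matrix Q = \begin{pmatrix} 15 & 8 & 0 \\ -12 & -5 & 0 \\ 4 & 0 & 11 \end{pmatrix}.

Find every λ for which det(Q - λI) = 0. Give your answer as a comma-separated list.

3, 7, 11

Compute the characteristic polynomial p(μ) = det(μI - Q).
Expanding along the first row, p(μ) = μ^3 - 21μ^2 + 131μ - 231.
Rational-root test: μ = 11 gives p(11) = 0.
Factor out (μ - 11): p(μ) = (μ - 11)·(μ^2 - 10μ + 21).
The quadratic factors as (μ - 3)·(μ - 7).
Eigenvalues: 3, 7, 11.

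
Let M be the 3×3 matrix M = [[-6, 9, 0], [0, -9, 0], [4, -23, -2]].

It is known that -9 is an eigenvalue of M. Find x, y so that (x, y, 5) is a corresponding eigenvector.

We need (M + 9I)v = 0.
M + 9I = [[3, 9, 0], [0, 0, 0], [4, -23, 7]].
Row 1: (3)·x + (9)·y + (0)·5 = 0
Row 2: (0)·x + (0)·y + (0)·5 = 0
Row 3: (4)·x + (-23)·y + (7)·5 = 0
Solving gives x = -3, y = 1.
Check: M·(-3, 1, 5) = (27, -9, -45) = -9·(-3, 1, 5).

-3, 1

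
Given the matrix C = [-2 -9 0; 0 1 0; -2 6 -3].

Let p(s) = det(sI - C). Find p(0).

-6

p(0) = det(0·I − C) = det(−C) = (−1)^3·det(C).
det(C) = 6, so p(0) = -6.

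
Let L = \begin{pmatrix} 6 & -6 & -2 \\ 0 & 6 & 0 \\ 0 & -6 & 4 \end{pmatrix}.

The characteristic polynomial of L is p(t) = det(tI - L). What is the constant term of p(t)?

p(t) = t^3 - 16t^2 + 84t - 144.
The constant term is -144.

-144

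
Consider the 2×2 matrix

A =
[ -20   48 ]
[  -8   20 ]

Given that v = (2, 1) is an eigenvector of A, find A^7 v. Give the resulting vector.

(32768, 16384)

First find the eigenvalue: Av = (8, 4) = 4·(2, 1), so λ = 4.
Then A^7 v = λ^7·v = 4^7·(2, 1) = 16384·(2, 1) = (32768, 16384).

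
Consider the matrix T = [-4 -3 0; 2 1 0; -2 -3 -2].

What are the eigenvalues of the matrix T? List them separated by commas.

Compute the characteristic polynomial p(s) = det(sI - T).
Expanding the 3×3 determinant: p(s) = s^3 + 5s^2 + 8s + 4.
Try s = -2: p(-2) = 0, so -2 is a root.
Dividing by (s + 2) leaves s^2 + 3s + 2.
The quadratic factors as (s + 2)·(s + 1).
Eigenvalues: -2, -2, -1.

-2, -2, -1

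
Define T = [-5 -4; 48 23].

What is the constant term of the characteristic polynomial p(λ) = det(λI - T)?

77

p(0) = det(0·I − T) = det(−T) = (−1)^2·det(T).
det(T) = 77, so p(0) = 77.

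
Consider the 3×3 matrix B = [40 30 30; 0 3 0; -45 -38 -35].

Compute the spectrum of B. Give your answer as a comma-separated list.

Compute the characteristic polynomial p(λ) = det(λI - B).
Cofactor expansion gives p(λ) = λ^3 - 8λ^2 - 35λ + 150.
Rational-root test: λ = 3 gives p(3) = 0.
Dividing by (λ - 3) leaves λ^2 - 5λ - 50.
The quadratic factors as (λ + 5)·(λ - 10).
Eigenvalues: -5, 3, 10.

-5, 3, 10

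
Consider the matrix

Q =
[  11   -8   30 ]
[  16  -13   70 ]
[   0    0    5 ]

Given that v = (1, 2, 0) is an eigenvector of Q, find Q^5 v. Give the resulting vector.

(-3125, -6250, 0)

First find the eigenvalue: Qv = (-5, -10, 0) = -5·(1, 2, 0), so λ = -5.
Then Q^5 v = λ^5·v = (-5)^5·(1, 2, 0) = -3125·(1, 2, 0) = (-3125, -6250, 0).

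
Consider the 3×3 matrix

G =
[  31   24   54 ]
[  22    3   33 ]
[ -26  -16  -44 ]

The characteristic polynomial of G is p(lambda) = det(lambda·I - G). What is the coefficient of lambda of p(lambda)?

p(lambda) = lambda^3 + 10·lambda^2 + lambda - 120.
The coefficient of lambda is 1.

1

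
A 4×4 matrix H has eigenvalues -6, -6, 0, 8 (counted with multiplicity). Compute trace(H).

trace(H) is the sum of the eigenvalues: (-6) + (-6) + (0) + (8) = -4.

-4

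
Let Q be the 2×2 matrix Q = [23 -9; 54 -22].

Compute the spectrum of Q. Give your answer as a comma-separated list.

det(Q - λI) = (23 - λ)(-22 - λ) - (-9)·(54) = λ^2 - λ - 20.
This factors as (λ + 4)·(λ - 5) = 0.
Eigenvalues: -4, 5.

-4, 5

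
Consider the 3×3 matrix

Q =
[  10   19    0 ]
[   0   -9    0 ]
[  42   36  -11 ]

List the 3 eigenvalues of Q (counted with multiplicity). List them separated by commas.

Set up det(λI - Q) = 0.
Expanding along the first row, p(λ) = λ^3 + 10λ^2 - 101λ - 990.
Try λ = 10: p(10) = 0, so 10 is a root.
Factor out (λ - 10): p(λ) = (λ - 10)·(λ^2 + 20λ + 99).
The quadratic factors as (λ + 11)·(λ + 9).
Eigenvalues: -11, -9, 10.

-11, -9, 10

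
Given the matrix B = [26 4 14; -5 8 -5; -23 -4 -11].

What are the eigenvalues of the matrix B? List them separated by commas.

3, 8, 12

The characteristic polynomial is p(s) = det(sI - B).
Expanding the 3×3 determinant: p(s) = s^3 - 23s^2 + 156s - 288.
Try s = 3: p(3) = 0, so 3 is a root.
Dividing by (s - 3) leaves s^2 - 20s + 96.
The quadratic factors as (s - 8)·(s - 12).
Eigenvalues: 3, 8, 12.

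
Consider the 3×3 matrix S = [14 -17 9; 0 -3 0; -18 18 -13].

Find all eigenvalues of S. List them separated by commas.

-4, -3, 5

The characteristic polynomial is p(r) = det(rI - S).
Cofactor expansion gives p(r) = r^3 + 2r^2 - 23r - 60.
Try r = 5: p(5) = 0, so 5 is a root.
Dividing by (r - 5) leaves r^2 + 7r + 12.
The quadratic factors as (r + 4)·(r + 3).
Eigenvalues: -4, -3, 5.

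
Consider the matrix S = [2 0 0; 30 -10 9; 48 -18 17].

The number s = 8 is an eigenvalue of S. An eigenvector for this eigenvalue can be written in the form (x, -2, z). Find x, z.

We need (S - 8I)v = 0.
S - 8I = [[-6, 0, 0], [30, -18, 9], [48, -18, 9]].
Row 1: (-6)·x + (0)·-2 + (0)·z = 0
Row 2: (30)·x + (-18)·-2 + (9)·z = 0
Row 3: (48)·x + (-18)·-2 + (9)·z = 0
Solving gives x = 0, z = -4.
Check: S·(0, -2, -4) = (0, -16, -32) = 8·(0, -2, -4).

0, -4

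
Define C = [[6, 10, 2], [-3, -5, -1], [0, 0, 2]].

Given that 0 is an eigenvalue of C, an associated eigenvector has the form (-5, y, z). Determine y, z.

3, 0

We need (C)v = 0.
C = [[6, 10, 2], [-3, -5, -1], [0, 0, 2]].
Row 1: (6)·-5 + (10)·y + (2)·z = 0
Row 2: (-3)·-5 + (-5)·y + (-1)·z = 0
Row 3: (0)·-5 + (0)·y + (2)·z = 0
Solving gives y = 3, z = 0.
Check: C·(-5, 3, 0) = (0, 0, 0) = 0·(-5, 3, 0).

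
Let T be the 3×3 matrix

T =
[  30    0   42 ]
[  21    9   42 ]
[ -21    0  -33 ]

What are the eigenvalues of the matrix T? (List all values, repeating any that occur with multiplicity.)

Set up det(μI - T) = 0.
Expanding the 3×3 determinant: p(μ) = μ^3 - 6μ^2 - 135μ + 972.
Try μ = 9: p(9) = 0, so 9 is a root.
Factor out (μ - 9): p(μ) = (μ - 9)·(μ^2 + 3μ - 108).
The quadratic factors as (μ + 12)·(μ - 9).
Eigenvalues: -12, 9, 9.

-12, 9, 9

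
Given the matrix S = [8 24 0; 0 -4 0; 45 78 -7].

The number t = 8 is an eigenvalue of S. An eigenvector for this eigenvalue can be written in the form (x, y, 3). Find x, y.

We need (S - 8I)v = 0.
S - 8I = [[0, 24, 0], [0, -12, 0], [45, 78, -15]].
Row 1: (0)·x + (24)·y + (0)·3 = 0
Row 2: (0)·x + (-12)·y + (0)·3 = 0
Row 3: (45)·x + (78)·y + (-15)·3 = 0
Solving gives x = 1, y = 0.
Check: S·(1, 0, 3) = (8, 0, 24) = 8·(1, 0, 3).

1, 0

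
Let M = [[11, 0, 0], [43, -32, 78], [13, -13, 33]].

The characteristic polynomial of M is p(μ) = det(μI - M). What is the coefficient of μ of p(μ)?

-31

p(μ) = μ^3 - 12μ^2 - 31μ + 462.
The coefficient of μ is -31.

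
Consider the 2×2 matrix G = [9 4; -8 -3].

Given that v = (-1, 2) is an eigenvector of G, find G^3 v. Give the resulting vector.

First find the eigenvalue: Gv = (-1, 2) = 1·(-1, 2), so λ = 1.
Then G^3 v = λ^3·v = 1^3·(-1, 2) = 1·(-1, 2) = (-1, 2).

(-1, 2)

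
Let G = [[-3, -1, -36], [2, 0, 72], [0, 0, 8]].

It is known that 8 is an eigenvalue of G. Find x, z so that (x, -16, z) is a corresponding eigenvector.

We need (G - 8I)v = 0.
G - 8I = [[-11, -1, -36], [2, -8, 72], [0, 0, 0]].
Row 1: (-11)·x + (-1)·-16 + (-36)·z = 0
Row 2: (2)·x + (-8)·-16 + (72)·z = 0
Row 3: (0)·x + (0)·-16 + (0)·z = 0
Solving gives x = 8, z = -2.
Check: G·(8, -16, -2) = (64, -128, -16) = 8·(8, -16, -2).

8, -2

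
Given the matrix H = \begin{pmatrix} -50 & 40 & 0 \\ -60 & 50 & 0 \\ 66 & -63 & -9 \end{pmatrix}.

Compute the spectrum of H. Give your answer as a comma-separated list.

-10, -9, 10

Compute the characteristic polynomial p(t) = det(tI - H).
Expanding the 3×3 determinant: p(t) = t^3 + 9t^2 - 100t - 900.
Rational-root test: t = -9 gives p(-9) = 0.
Dividing by (t + 9) leaves t^2 - 100.
The quadratic factors as (t + 10)·(t - 10).
Eigenvalues: -10, -9, 10.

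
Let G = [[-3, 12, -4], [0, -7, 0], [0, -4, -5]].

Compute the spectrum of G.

The characteristic polynomial is p(lambda) = det(lambda·I - G).
Cofactor expansion gives p(lambda) = lambda^3 + 15·lambda^2 + 71·lambda + 105.
Try lambda = -3: p(-3) = 0, so -3 is a root.
Dividing by (lambda + 3) leaves lambda^2 + 12·lambda + 35.
The quadratic factors as (lambda + 7)·(lambda + 5).
Eigenvalues: -7, -5, -3.

-7, -5, -3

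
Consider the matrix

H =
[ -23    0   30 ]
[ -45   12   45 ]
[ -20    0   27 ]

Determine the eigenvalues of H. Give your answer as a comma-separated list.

Compute the characteristic polynomial p(s) = det(sI - H).
Expanding the 3×3 determinant: p(s) = s^3 - 16s^2 + 27s + 252.
Try s = -3: p(-3) = 0, so -3 is a root.
Factor out (s + 3): p(s) = (s + 3)·(s^2 - 19s + 84).
The quadratic factors as (s - 7)·(s - 12).
Eigenvalues: -3, 7, 12.

-3, 7, 12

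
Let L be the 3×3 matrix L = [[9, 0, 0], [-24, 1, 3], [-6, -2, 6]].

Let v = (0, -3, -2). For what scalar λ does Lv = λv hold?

3

Compute Lv: L·(0, -3, -2) = (0, -9, -6).
Since Lv = λv, compare component 2: -9 = λ·-3, so λ = 3.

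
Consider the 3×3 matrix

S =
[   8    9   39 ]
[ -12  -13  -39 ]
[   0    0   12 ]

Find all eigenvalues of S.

Set up det(μI - S) = 0.
Cofactor expansion gives p(μ) = μ^3 - 7μ^2 - 56μ - 48.
Try μ = -1: p(-1) = 0, so -1 is a root.
Dividing by (μ + 1) leaves μ^2 - 8μ - 48.
The quadratic factors as (μ + 4)·(μ - 12).
Eigenvalues: -4, -1, 12.

-4, -1, 12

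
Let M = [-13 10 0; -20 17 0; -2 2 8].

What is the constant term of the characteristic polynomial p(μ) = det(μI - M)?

p(0) = det(0·I − M) = det(−M) = (−1)^3·det(M).
det(M) = -168, so p(0) = 168.

168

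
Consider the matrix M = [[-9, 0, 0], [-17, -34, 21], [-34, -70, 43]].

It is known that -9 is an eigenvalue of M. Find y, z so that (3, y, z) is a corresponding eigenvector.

3, 6

We need (M + 9I)v = 0.
M + 9I = [[0, 0, 0], [-17, -25, 21], [-34, -70, 52]].
Row 1: (0)·3 + (0)·y + (0)·z = 0
Row 2: (-17)·3 + (-25)·y + (21)·z = 0
Row 3: (-34)·3 + (-70)·y + (52)·z = 0
Solving gives y = 3, z = 6.
Check: M·(3, 3, 6) = (-27, -27, -54) = -9·(3, 3, 6).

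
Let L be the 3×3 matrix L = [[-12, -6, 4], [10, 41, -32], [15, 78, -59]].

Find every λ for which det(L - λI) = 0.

-12, -11, -7

Compute the characteristic polynomial p(λ) = det(λI - L).
Expanding along the first row, p(λ) = λ^3 + 30λ^2 + 293λ + 924.
Rational-root test: λ = -11 gives p(-11) = 0.
Dividing by (λ + 11) leaves λ^2 + 19λ + 84.
The quadratic factors as (λ + 12)·(λ + 7).
Eigenvalues: -12, -11, -7.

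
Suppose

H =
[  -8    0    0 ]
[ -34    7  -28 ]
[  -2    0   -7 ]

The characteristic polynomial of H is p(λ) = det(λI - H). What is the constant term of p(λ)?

p(λ) = λ^3 + 8λ^2 - 49λ - 392.
The constant term is -392.

-392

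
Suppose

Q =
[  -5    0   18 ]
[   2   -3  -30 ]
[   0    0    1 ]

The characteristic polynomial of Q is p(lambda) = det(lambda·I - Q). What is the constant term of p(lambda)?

-15

p(lambda) = lambda^3 + 7·lambda^2 + 7·lambda - 15.
The constant term is -15.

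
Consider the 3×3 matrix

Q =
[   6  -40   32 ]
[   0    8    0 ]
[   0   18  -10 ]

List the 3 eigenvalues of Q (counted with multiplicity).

Set up det(μI - Q) = 0.
Expanding the 3×3 determinant: p(μ) = μ^3 - 4μ^2 - 92μ + 480.
Rational-root test: μ = -10 gives p(-10) = 0.
Factor out (μ + 10): p(μ) = (μ + 10)·(μ^2 - 14μ + 48).
The quadratic factors as (μ - 6)·(μ - 8).
Eigenvalues: -10, 6, 8.

-10, 6, 8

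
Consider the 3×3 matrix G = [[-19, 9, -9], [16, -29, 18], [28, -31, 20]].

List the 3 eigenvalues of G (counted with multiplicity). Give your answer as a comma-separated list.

-11, -10, -7

Set up det(sI - G) = 0.
Cofactor expansion gives p(s) = s^3 + 28s^2 + 257s + 770.
Rational-root test: s = -7 gives p(-7) = 0.
Dividing by (s + 7) leaves s^2 + 21s + 110.
The quadratic factors as (s + 11)·(s + 10).
Eigenvalues: -11, -10, -7.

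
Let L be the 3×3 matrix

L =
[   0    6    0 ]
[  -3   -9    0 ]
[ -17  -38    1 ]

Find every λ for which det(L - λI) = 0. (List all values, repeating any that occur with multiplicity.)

Set up det(μI - L) = 0.
Cofactor expansion gives p(μ) = μ^3 + 8μ^2 + 9μ - 18.
Try μ = 1: p(1) = 0, so 1 is a root.
Factor out (μ - 1): p(μ) = (μ - 1)·(μ^2 + 9μ + 18).
The quadratic factors as (μ + 6)·(μ + 3).
Eigenvalues: -6, -3, 1.

-6, -3, 1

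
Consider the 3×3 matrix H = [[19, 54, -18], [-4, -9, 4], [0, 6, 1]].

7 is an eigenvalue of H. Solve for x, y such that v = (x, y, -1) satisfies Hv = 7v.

3, -1

We need (H - 7I)v = 0.
H - 7I = [[12, 54, -18], [-4, -16, 4], [0, 6, -6]].
Row 1: (12)·x + (54)·y + (-18)·-1 = 0
Row 2: (-4)·x + (-16)·y + (4)·-1 = 0
Row 3: (0)·x + (6)·y + (-6)·-1 = 0
Solving gives x = 3, y = -1.
Check: H·(3, -1, -1) = (21, -7, -7) = 7·(3, -1, -1).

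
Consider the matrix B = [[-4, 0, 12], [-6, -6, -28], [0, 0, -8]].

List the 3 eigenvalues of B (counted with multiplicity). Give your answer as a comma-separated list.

Set up det(λI - B) = 0.
Expanding the 3×3 determinant: p(λ) = λ^3 + 18λ^2 + 104λ + 192.
Rational-root test: λ = -4 gives p(-4) = 0.
Dividing by (λ + 4) leaves λ^2 + 14λ + 48.
The quadratic factors as (λ + 8)·(λ + 6).
Eigenvalues: -8, -6, -4.

-8, -6, -4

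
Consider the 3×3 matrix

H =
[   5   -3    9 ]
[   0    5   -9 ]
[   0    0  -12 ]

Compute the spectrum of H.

-12, 5, 5

H is upper triangular, so its eigenvalues are the diagonal entries.
Diagonal: 5, 5, -12.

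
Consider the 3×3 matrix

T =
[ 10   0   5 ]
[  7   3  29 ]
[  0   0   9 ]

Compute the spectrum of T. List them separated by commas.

The characteristic polynomial is p(λ) = det(λI - T).
Expanding the 3×3 determinant: p(λ) = λ^3 - 22λ^2 + 147λ - 270.
Try λ = 3: p(3) = 0, so 3 is a root.
Factor out (λ - 3): p(λ) = (λ - 3)·(λ^2 - 19λ + 90).
The quadratic factors as (λ - 9)·(λ - 10).
Eigenvalues: 3, 9, 10.

3, 9, 10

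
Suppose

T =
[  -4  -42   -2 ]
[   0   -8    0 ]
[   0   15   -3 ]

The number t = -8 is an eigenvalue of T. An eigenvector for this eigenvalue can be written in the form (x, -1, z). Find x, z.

-9, 3

We need (T + 8I)v = 0.
T + 8I = [[4, -42, -2], [0, 0, 0], [0, 15, 5]].
Row 1: (4)·x + (-42)·-1 + (-2)·z = 0
Row 2: (0)·x + (0)·-1 + (0)·z = 0
Row 3: (0)·x + (15)·-1 + (5)·z = 0
Solving gives x = -9, z = 3.
Check: T·(-9, -1, 3) = (72, 8, -24) = -8·(-9, -1, 3).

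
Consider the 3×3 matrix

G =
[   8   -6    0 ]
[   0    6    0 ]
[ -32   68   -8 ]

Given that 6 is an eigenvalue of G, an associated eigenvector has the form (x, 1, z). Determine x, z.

We need (G - 6I)v = 0.
G - 6I = [[2, -6, 0], [0, 0, 0], [-32, 68, -14]].
Row 1: (2)·x + (-6)·1 + (0)·z = 0
Row 2: (0)·x + (0)·1 + (0)·z = 0
Row 3: (-32)·x + (68)·1 + (-14)·z = 0
Solving gives x = 3, z = -2.
Check: G·(3, 1, -2) = (18, 6, -12) = 6·(3, 1, -2).

3, -2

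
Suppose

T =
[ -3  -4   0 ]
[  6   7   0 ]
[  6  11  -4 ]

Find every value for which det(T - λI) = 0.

The characteristic polynomial is p(λ) = det(λI - T).
Cofactor expansion gives p(λ) = λ^3 - 13λ + 12.
Since p(1) = 0, λ = 1 is a root.
Factor out (λ - 1): p(λ) = (λ - 1)·(λ^2 + λ - 12).
The quadratic factors as (λ + 4)·(λ - 3).
Eigenvalues: -4, 1, 3.

-4, 1, 3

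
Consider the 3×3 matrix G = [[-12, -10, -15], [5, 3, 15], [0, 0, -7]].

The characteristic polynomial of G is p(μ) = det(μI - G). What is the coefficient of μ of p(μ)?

77

p(μ) = μ^3 + 16μ^2 + 77μ + 98.
The coefficient of μ is 77.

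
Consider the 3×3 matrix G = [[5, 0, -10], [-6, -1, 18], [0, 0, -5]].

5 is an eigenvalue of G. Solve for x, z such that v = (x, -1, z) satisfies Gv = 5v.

We need (G - 5I)v = 0.
G - 5I = [[0, 0, -10], [-6, -6, 18], [0, 0, -10]].
Row 1: (0)·x + (0)·-1 + (-10)·z = 0
Row 2: (-6)·x + (-6)·-1 + (18)·z = 0
Row 3: (0)·x + (0)·-1 + (-10)·z = 0
Solving gives x = 1, z = 0.
Check: G·(1, -1, 0) = (5, -5, 0) = 5·(1, -1, 0).

1, 0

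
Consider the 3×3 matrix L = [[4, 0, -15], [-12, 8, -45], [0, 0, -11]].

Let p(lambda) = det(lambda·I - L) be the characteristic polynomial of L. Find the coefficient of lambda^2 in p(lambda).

The coefficient of lambda^2 of det(lambda·I - L) is −trace(L).
trace(L) = (4) + (8) + (-11) = 1, so the coefficient is -1.

-1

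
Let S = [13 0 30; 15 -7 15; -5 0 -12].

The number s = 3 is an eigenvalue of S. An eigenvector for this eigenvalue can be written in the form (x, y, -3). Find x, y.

We need (S - 3I)v = 0.
S - 3I = [[10, 0, 30], [15, -10, 15], [-5, 0, -15]].
Row 1: (10)·x + (0)·y + (30)·-3 = 0
Row 2: (15)·x + (-10)·y + (15)·-3 = 0
Row 3: (-5)·x + (0)·y + (-15)·-3 = 0
Solving gives x = 9, y = 9.
Check: S·(9, 9, -3) = (27, 27, -9) = 3·(9, 9, -3).

9, 9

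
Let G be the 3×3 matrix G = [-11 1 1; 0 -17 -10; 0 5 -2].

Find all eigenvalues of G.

-12, -11, -7

Compute the characteristic polynomial p(λ) = det(λI - G).
Cofactor expansion gives p(λ) = λ^3 + 30λ^2 + 293λ + 924.
Since p(-11) = 0, λ = -11 is a root.
Factor out (λ + 11): p(λ) = (λ + 11)·(λ^2 + 19λ + 84).
The quadratic factors as (λ + 12)·(λ + 7).
Eigenvalues: -12, -11, -7.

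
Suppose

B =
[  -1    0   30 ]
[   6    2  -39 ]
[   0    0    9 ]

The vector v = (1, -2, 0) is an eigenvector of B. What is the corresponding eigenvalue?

-1

Compute Bv: B·(1, -2, 0) = (-1, 2, 0).
Since Bv = λv, compare component 1: -1 = λ·1, so λ = -1.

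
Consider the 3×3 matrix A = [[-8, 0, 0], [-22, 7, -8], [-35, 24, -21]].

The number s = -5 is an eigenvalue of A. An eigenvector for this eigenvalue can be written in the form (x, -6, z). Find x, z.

We need (A + 5I)v = 0.
A + 5I = [[-3, 0, 0], [-22, 12, -8], [-35, 24, -16]].
Row 1: (-3)·x + (0)·-6 + (0)·z = 0
Row 2: (-22)·x + (12)·-6 + (-8)·z = 0
Row 3: (-35)·x + (24)·-6 + (-16)·z = 0
Solving gives x = 0, z = -9.
Check: A·(0, -6, -9) = (0, 30, 45) = -5·(0, -6, -9).

0, -9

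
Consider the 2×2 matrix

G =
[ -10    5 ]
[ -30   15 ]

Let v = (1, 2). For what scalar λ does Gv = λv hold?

0

Compute Gv: G·(1, 2) = (0, 0).
Since Gv = λv, compare component 1: 0 = λ·1, so λ = 0.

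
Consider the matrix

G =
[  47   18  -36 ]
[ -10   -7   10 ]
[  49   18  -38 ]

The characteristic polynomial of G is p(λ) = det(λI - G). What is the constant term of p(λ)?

-154

p(λ) = λ^3 - 2λ^2 - 85λ - 154.
The constant term is -154.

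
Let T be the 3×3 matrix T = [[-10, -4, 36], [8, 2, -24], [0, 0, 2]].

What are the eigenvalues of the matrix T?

Set up det(μI - T) = 0.
Cofactor expansion gives p(μ) = μ^3 + 6μ^2 - 4μ - 24.
Rational-root test: μ = 2 gives p(2) = 0.
Factor out (μ - 2): p(μ) = (μ - 2)·(μ^2 + 8μ + 12).
The quadratic factors as (μ + 6)·(μ + 2).
Eigenvalues: -6, -2, 2.

-6, -2, 2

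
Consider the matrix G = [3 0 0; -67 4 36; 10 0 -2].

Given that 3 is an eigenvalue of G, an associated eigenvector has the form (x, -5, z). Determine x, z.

We need (G - 3I)v = 0.
G - 3I = [[0, 0, 0], [-67, 1, 36], [10, 0, -5]].
Row 1: (0)·x + (0)·-5 + (0)·z = 0
Row 2: (-67)·x + (1)·-5 + (36)·z = 0
Row 3: (10)·x + (0)·-5 + (-5)·z = 0
Solving gives x = 1, z = 2.
Check: G·(1, -5, 2) = (3, -15, 6) = 3·(1, -5, 2).

1, 2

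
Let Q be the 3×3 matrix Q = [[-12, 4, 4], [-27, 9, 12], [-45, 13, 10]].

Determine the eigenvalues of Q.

-3, 4, 6

Compute the characteristic polynomial p(lambda) = det(lambda·I - Q).
Expanding along the first row, p(lambda) = lambda^3 - 7·lambda^2 - 6·lambda + 72.
Rational-root test: lambda = -3 gives p(-3) = 0.
Factor out (lambda + 3): p(lambda) = (lambda + 3)·(lambda^2 - 10·lambda + 24).
The quadratic factors as (lambda - 4)·(lambda - 6).
Eigenvalues: -3, 4, 6.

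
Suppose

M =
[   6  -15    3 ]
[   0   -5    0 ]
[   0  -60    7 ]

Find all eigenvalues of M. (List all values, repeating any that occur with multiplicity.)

-5, 6, 7

Compute the characteristic polynomial p(t) = det(tI - M).
Expanding along the first row, p(t) = t^3 - 8t^2 - 23t + 210.
Rational-root test: t = -5 gives p(-5) = 0.
Dividing by (t + 5) leaves t^2 - 13t + 42.
The quadratic factors as (t - 6)·(t - 7).
Eigenvalues: -5, 6, 7.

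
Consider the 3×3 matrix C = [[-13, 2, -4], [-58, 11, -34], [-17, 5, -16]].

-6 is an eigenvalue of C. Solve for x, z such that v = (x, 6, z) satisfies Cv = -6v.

0, 3

We need (C + 6I)v = 0.
C + 6I = [[-7, 2, -4], [-58, 17, -34], [-17, 5, -10]].
Row 1: (-7)·x + (2)·6 + (-4)·z = 0
Row 2: (-58)·x + (17)·6 + (-34)·z = 0
Row 3: (-17)·x + (5)·6 + (-10)·z = 0
Solving gives x = 0, z = 3.
Check: C·(0, 6, 3) = (0, -36, -18) = -6·(0, 6, 3).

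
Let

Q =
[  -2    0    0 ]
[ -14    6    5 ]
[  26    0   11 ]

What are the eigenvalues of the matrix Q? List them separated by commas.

-2, 6, 11

Set up det(sI - Q) = 0.
Expanding the 3×3 determinant: p(s) = s^3 - 15s^2 + 32s + 132.
Since p(6) = 0, s = 6 is a root.
Dividing by (s - 6) leaves s^2 - 9s - 22.
The quadratic factors as (s + 2)·(s - 11).
Eigenvalues: -2, 6, 11.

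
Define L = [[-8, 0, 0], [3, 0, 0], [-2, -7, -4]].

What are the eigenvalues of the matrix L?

-8, -4, 0

L is lower triangular, so its eigenvalues are the diagonal entries.
Diagonal: -8, 0, -4.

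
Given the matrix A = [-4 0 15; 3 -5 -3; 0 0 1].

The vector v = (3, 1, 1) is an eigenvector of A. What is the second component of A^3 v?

1

First find the eigenvalue: Av = (3, 1, 1) = 1·(3, 1, 1), so λ = 1.
Then A^3 v = λ^3·v = 1^3·(3, 1, 1) = 1·(3, 1, 1) = (3, 1, 1).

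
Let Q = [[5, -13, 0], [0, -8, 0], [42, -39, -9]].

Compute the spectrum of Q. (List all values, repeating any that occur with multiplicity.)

Compute the characteristic polynomial p(lambda) = det(lambda·I - Q).
Expanding the 3×3 determinant: p(lambda) = lambda^3 + 12·lambda^2 - 13·lambda - 360.
Try lambda = 5: p(5) = 0, so 5 is a root.
Dividing by (lambda - 5) leaves lambda^2 + 17·lambda + 72.
The quadratic factors as (lambda + 9)·(lambda + 8).
Eigenvalues: -9, -8, 5.

-9, -8, 5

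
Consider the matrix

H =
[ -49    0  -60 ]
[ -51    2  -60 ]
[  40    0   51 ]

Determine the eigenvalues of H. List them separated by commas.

Set up det(tI - H) = 0.
Expanding along the first row, p(t) = t^3 - 4t^2 - 95t + 198.
Rational-root test: t = 11 gives p(11) = 0.
Factor out (t - 11): p(t) = (t - 11)·(t^2 + 7t - 18).
The quadratic factors as (t + 9)·(t - 2).
Eigenvalues: -9, 2, 11.

-9, 2, 11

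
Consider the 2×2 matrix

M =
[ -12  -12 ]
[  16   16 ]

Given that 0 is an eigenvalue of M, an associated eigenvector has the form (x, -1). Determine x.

We need (M)v = 0.
M = [[-12, -12], [16, 16]].
Row 1: (-12)·x + (-12)·-1 = 0
Row 2: (16)·x + (16)·-1 = 0
Solving gives x = 1.
Check: M·(1, -1) = (0, 0) = 0·(1, -1).

1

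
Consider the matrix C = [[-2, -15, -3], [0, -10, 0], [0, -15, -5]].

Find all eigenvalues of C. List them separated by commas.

The characteristic polynomial is p(λ) = det(λI - C).
Expanding the 3×3 determinant: p(λ) = λ^3 + 17λ^2 + 80λ + 100.
Try λ = -2: p(-2) = 0, so -2 is a root.
Dividing by (λ + 2) leaves λ^2 + 15λ + 50.
The quadratic factors as (λ + 10)·(λ + 5).
Eigenvalues: -10, -5, -2.

-10, -5, -2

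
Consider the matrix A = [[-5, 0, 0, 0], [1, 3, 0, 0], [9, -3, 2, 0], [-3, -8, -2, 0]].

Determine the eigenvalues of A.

-5, 0, 2, 3

A is lower triangular, so its eigenvalues are the diagonal entries.
Diagonal: -5, 3, 2, 0.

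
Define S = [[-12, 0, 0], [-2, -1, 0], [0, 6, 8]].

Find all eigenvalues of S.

S is lower triangular, so its eigenvalues are the diagonal entries.
Diagonal: -12, -1, 8.

-12, -1, 8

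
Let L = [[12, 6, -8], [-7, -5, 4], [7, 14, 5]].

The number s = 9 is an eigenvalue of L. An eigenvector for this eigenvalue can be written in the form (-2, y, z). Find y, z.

We need (L - 9I)v = 0.
L - 9I = [[3, 6, -8], [-7, -14, 4], [7, 14, -4]].
Row 1: (3)·-2 + (6)·y + (-8)·z = 0
Row 2: (-7)·-2 + (-14)·y + (4)·z = 0
Row 3: (7)·-2 + (14)·y + (-4)·z = 0
Solving gives y = 1, z = 0.
Check: L·(-2, 1, 0) = (-18, 9, 0) = 9·(-2, 1, 0).

1, 0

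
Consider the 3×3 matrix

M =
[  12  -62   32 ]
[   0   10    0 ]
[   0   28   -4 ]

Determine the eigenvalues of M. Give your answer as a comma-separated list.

Set up det(tI - M) = 0.
Cofactor expansion gives p(t) = t^3 - 18t^2 + 32t + 480.
Rational-root test: t = -4 gives p(-4) = 0.
Factor out (t + 4): p(t) = (t + 4)·(t^2 - 22t + 120).
The quadratic factors as (t - 10)·(t - 12).
Eigenvalues: -4, 10, 12.

-4, 10, 12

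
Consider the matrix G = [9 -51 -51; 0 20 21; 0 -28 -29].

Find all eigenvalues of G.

The characteristic polynomial is p(μ) = det(μI - G).
Cofactor expansion gives p(μ) = μ^3 - 73μ - 72.
Since p(-1) = 0, μ = -1 is a root.
Dividing by (μ + 1) leaves μ^2 - μ - 72.
The quadratic factors as (μ + 8)·(μ - 9).
Eigenvalues: -8, -1, 9.

-8, -1, 9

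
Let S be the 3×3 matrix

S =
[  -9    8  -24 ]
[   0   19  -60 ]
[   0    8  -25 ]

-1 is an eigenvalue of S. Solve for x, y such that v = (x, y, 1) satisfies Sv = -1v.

We need (S + 1I)v = 0.
S + 1I = [[-8, 8, -24], [0, 20, -60], [0, 8, -24]].
Row 1: (-8)·x + (8)·y + (-24)·1 = 0
Row 2: (0)·x + (20)·y + (-60)·1 = 0
Row 3: (0)·x + (8)·y + (-24)·1 = 0
Solving gives x = 0, y = 3.
Check: S·(0, 3, 1) = (0, -3, -1) = -1·(0, 3, 1).

0, 3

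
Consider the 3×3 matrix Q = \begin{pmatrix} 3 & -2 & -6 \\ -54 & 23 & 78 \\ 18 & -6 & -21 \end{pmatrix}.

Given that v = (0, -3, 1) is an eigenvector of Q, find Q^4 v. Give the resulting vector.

(0, -243, 81)

First find the eigenvalue: Qv = (0, 9, -3) = -3·(0, -3, 1), so λ = -3.
Then Q^4 v = λ^4·v = (-3)^4·(0, -3, 1) = 81·(0, -3, 1) = (0, -243, 81).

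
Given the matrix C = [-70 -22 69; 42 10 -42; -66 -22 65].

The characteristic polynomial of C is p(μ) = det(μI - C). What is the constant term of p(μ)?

p(μ) = μ^3 - 5μ^2 - 46μ - 40.
The constant term is -40.

-40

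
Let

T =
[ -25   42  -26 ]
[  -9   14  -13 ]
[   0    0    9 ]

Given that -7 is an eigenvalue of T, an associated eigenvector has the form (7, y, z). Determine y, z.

3, 0

We need (T + 7I)v = 0.
T + 7I = [[-18, 42, -26], [-9, 21, -13], [0, 0, 16]].
Row 1: (-18)·7 + (42)·y + (-26)·z = 0
Row 2: (-9)·7 + (21)·y + (-13)·z = 0
Row 3: (0)·7 + (0)·y + (16)·z = 0
Solving gives y = 3, z = 0.
Check: T·(7, 3, 0) = (-49, -21, 0) = -7·(7, 3, 0).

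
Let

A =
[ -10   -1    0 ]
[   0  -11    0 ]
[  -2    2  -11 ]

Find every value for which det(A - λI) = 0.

Set up det(tI - A) = 0.
Expanding along the first row, p(t) = t^3 + 32t^2 + 341t + 1210.
Since p(-11) = 0, t = -11 is a root.
Factor out (t + 11): p(t) = (t + 11)·(t^2 + 21t + 110).
The quadratic factors as (t + 11)·(t + 10).
Eigenvalues: -11, -11, -10.

-11, -11, -10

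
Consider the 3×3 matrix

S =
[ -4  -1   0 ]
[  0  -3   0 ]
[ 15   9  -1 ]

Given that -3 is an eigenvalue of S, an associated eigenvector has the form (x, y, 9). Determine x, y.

We need (S + 3I)v = 0.
S + 3I = [[-1, -1, 0], [0, 0, 0], [15, 9, 2]].
Row 1: (-1)·x + (-1)·y + (0)·9 = 0
Row 2: (0)·x + (0)·y + (0)·9 = 0
Row 3: (15)·x + (9)·y + (2)·9 = 0
Solving gives x = -3, y = 3.
Check: S·(-3, 3, 9) = (9, -9, -27) = -3·(-3, 3, 9).

-3, 3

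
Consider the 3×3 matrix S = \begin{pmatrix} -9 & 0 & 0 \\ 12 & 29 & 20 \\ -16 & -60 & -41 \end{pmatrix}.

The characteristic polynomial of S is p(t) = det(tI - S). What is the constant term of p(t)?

99

p(t) = t^3 + 21t^2 + 119t + 99.
The constant term is 99.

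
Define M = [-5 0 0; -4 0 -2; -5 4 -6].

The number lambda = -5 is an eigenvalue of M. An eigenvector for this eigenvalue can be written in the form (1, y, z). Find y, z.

We need (M + 5I)v = 0.
M + 5I = [[0, 0, 0], [-4, 5, -2], [-5, 4, -1]].
Row 1: (0)·1 + (0)·y + (0)·z = 0
Row 2: (-4)·1 + (5)·y + (-2)·z = 0
Row 3: (-5)·1 + (4)·y + (-1)·z = 0
Solving gives y = 2, z = 3.
Check: M·(1, 2, 3) = (-5, -10, -15) = -5·(1, 2, 3).

2, 3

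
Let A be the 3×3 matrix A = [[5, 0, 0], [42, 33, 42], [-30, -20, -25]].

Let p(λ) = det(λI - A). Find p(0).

-75

p(0) = det(0·I − A) = det(−A) = (−1)^3·det(A).
det(A) = 75, so p(0) = -75.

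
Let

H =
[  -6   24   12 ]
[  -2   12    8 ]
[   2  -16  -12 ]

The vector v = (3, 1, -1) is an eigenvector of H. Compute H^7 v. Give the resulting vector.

First find the eigenvalue: Hv = (-6, -2, 2) = -2·(3, 1, -1), so λ = -2.
Then H^7 v = λ^7·v = (-2)^7·(3, 1, -1) = -128·(3, 1, -1) = (-384, -128, 128).

(-384, -128, 128)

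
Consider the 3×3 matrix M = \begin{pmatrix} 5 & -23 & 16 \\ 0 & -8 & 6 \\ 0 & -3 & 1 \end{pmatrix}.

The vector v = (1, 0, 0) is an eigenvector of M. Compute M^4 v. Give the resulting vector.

(625, 0, 0)

First find the eigenvalue: Mv = (5, 0, 0) = 5·(1, 0, 0), so λ = 5.
Then M^4 v = λ^4·v = 5^4·(1, 0, 0) = 625·(1, 0, 0) = (625, 0, 0).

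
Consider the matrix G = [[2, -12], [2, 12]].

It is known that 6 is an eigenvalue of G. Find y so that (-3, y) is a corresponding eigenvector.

We need (G - 6I)v = 0.
G - 6I = [[-4, -12], [2, 6]].
Row 1: (-4)·-3 + (-12)·y = 0
Row 2: (2)·-3 + (6)·y = 0
Solving gives y = 1.
Check: G·(-3, 1) = (-18, 6) = 6·(-3, 1).

1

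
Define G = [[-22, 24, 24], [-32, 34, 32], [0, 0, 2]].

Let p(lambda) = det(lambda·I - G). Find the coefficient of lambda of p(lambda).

p(lambda) = lambda^3 - 14·lambda^2 + 44·lambda - 40.
The coefficient of lambda is 44.

44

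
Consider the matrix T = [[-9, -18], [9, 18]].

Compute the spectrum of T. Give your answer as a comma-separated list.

0, 9

det(T - μI) = (-9 - μ)(18 - μ) - (-18)·(9) = μ^2 - 9μ.
This factors as μ·(μ - 9) = 0.
Eigenvalues: 0, 9.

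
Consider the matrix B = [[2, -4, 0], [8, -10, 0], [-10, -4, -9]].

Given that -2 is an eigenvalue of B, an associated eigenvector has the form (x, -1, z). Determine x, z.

-1, 2

We need (B + 2I)v = 0.
B + 2I = [[4, -4, 0], [8, -8, 0], [-10, -4, -7]].
Row 1: (4)·x + (-4)·-1 + (0)·z = 0
Row 2: (8)·x + (-8)·-1 + (0)·z = 0
Row 3: (-10)·x + (-4)·-1 + (-7)·z = 0
Solving gives x = -1, z = 2.
Check: B·(-1, -1, 2) = (2, 2, -4) = -2·(-1, -1, 2).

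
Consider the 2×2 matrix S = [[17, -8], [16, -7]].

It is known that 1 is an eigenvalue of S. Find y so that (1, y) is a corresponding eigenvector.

We need (S - 1I)v = 0.
S - 1I = [[16, -8], [16, -8]].
Row 1: (16)·1 + (-8)·y = 0
Row 2: (16)·1 + (-8)·y = 0
Solving gives y = 2.
Check: S·(1, 2) = (1, 2) = 1·(1, 2).

2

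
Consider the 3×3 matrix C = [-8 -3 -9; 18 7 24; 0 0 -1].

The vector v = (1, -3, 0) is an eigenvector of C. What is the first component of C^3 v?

1

First find the eigenvalue: Cv = (1, -3, 0) = 1·(1, -3, 0), so λ = 1.
Then C^3 v = λ^3·v = 1^3·(1, -3, 0) = 1·(1, -3, 0) = (1, -3, 0).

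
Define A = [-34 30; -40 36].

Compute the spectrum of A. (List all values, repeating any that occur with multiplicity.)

-4, 6

det(A - λI) = (-34 - λ)(36 - λ) - (30)·(-40) = λ^2 - 2λ - 24.
This factors as (λ + 4)·(λ - 6) = 0.
Eigenvalues: -4, 6.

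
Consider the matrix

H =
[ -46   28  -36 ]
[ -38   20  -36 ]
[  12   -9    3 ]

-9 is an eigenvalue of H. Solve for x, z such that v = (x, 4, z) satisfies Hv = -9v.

4, -1

We need (H + 9I)v = 0.
H + 9I = [[-37, 28, -36], [-38, 29, -36], [12, -9, 12]].
Row 1: (-37)·x + (28)·4 + (-36)·z = 0
Row 2: (-38)·x + (29)·4 + (-36)·z = 0
Row 3: (12)·x + (-9)·4 + (12)·z = 0
Solving gives x = 4, z = -1.
Check: H·(4, 4, -1) = (-36, -36, 9) = -9·(4, 4, -1).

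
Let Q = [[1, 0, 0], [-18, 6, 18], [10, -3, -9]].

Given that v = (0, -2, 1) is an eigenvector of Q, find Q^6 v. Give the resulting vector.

(0, -1458, 729)

First find the eigenvalue: Qv = (0, 6, -3) = -3·(0, -2, 1), so λ = -3.
Then Q^6 v = λ^6·v = (-3)^6·(0, -2, 1) = 729·(0, -2, 1) = (0, -1458, 729).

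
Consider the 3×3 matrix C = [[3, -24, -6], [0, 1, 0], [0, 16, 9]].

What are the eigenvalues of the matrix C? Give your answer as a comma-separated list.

Set up det(λI - C) = 0.
Expanding the 3×3 determinant: p(λ) = λ^3 - 13λ^2 + 39λ - 27.
Since p(1) = 0, λ = 1 is a root.
Dividing by (λ - 1) leaves λ^2 - 12λ + 27.
The quadratic factors as (λ - 3)·(λ - 9).
Eigenvalues: 1, 3, 9.

1, 3, 9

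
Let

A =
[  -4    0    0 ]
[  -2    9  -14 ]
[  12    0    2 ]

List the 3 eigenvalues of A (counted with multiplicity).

Set up det(rI - A) = 0.
Expanding the 3×3 determinant: p(r) = r^3 - 7r^2 - 26r + 72.
Try r = 2: p(2) = 0, so 2 is a root.
Dividing by (r - 2) leaves r^2 - 5r - 36.
The quadratic factors as (r + 4)·(r - 9).
Eigenvalues: -4, 2, 9.

-4, 2, 9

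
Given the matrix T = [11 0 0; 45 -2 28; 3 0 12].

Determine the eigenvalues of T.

Compute the characteristic polynomial p(μ) = det(μI - T).
Cofactor expansion gives p(μ) = μ^3 - 21μ^2 + 86μ + 264.
Since p(12) = 0, μ = 12 is a root.
Dividing by (μ - 12) leaves μ^2 - 9μ - 22.
The quadratic factors as (μ + 2)·(μ - 11).
Eigenvalues: -2, 11, 12.

-2, 11, 12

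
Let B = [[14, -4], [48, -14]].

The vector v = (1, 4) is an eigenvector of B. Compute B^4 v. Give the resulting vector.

First find the eigenvalue: Bv = (-2, -8) = -2·(1, 4), so λ = -2.
Then B^4 v = λ^4·v = (-2)^4·(1, 4) = 16·(1, 4) = (16, 64).

(16, 64)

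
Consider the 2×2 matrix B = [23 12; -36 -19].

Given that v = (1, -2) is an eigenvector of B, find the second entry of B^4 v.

-2

First find the eigenvalue: Bv = (-1, 2) = -1·(1, -2), so λ = -1.
Then B^4 v = λ^4·v = (-1)^4·(1, -2) = 1·(1, -2) = (1, -2).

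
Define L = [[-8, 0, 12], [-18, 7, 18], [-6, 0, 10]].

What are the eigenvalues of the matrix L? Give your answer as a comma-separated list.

Compute the characteristic polynomial p(λ) = det(λI - L).
Expanding the 3×3 determinant: p(λ) = λ^3 - 9λ^2 + 6λ + 56.
Since p(4) = 0, λ = 4 is a root.
Dividing by (λ - 4) leaves λ^2 - 5λ - 14.
The quadratic factors as (λ + 2)·(λ - 7).
Eigenvalues: -2, 4, 7.

-2, 4, 7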